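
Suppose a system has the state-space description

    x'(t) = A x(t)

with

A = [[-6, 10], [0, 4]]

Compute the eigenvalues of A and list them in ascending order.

-6, 4

det(sI - A) = s^2 - (tr A)s + det A, with tr A = (-6) + 4 = -2 and det A = (-6)·4 - 10·0 = -24 - 0 = -24.
So p(s) = det(sI - A) = s^2 + 2s - 24.
Factor s^2 + 2s - 24: two numbers with sum -2 and product -24 are 4 and -6, so s^2 + 2s - 24 = (s - 4)(s + 6).
Hence p(s) = (s - 4) (s + 6), with roots -6, 4.
At least one eigenvalue has non-negative real part, so the system is not asymptotically stable.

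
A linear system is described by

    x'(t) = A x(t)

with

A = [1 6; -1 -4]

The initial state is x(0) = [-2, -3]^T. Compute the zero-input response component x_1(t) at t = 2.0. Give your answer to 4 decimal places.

-2.8451

det(sI - A) = s^2 - (tr A)s + det A, with tr A = 1 + (-4) = -3 and det A = 1·(-4) - 6·(-1) = -4 - (-6) = 2.
So p(s) = det(sI - A) = s^2 + 3s + 2.
Factor s^2 + 3s + 2: two numbers with sum -3 and product 2 are -1 and -2, so s^2 + 3s + 2 = (s + 1)(s + 2).
Hence p(s) = (s + 1) (s + 2), with roots -2, -1.
The eigenvalues -2, -1 are distinct and real, so A is diagonalisable and x(t) = e^{At} x(0) = V diag(e^{λ_i t}) V^{-1} x(0), where the columns of V are the eigenvectors.
λ = -2: A - (-2)I = [[3, 6], [-1, -2]]. Row 1 gives 3·v1 + 6·v2 = 0, so take v_1 = [-2, 1]^T.
λ = -1: A - (-1)I = [[2, 6], [-1, -3]]. Row 1 gives 2·v1 + 6·v2 = 0, so take v_2 = [3, -1]^T.
V = [v_1 v_2] = [[-2, 3], [1, -1]] has det V = -1, so V^{-1} = adj(V)/det V = [[1, 3], [1, 2]].
Modal coordinates z(0) = V^{-1} x(0): 1·(-2) + 3·(-3) = -11; 1·(-2) + 2·(-3) = -8; so z(0) = [-11, -8]^T.
x_1(t) = Σ_i (v_i)_1 · z_i(0) · e^{λ_i t} (row 1 of V times the modal terms).
x_1(2.0) = (-2)·(-11)·e^{-2·2.0} + 3·(-8)·e^{-1·2.0} = 22·0.018316 + (-24)·0.135335 = -2.8451.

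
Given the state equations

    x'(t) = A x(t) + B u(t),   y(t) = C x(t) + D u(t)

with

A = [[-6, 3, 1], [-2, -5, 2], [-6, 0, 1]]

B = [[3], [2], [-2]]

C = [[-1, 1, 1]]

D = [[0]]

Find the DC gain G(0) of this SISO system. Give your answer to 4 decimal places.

G(0) = C(-A)^{-1}B + D = -C A^{-1} B + D.
det A = -30, so A^{-1} = (1/-30)·adj(A) = [[1/6, 1/10, -11/30], [1/3, 0, -1/3], [1, 3/5, -6/5]]
A^{-1} B = [43/30, 5/3, 33/5]^T
C A^{-1} B = 41/6
G(0) = D - C A^{-1} B = 0 - (41/6) = -41/6 ≈ -6.8333

-6.8333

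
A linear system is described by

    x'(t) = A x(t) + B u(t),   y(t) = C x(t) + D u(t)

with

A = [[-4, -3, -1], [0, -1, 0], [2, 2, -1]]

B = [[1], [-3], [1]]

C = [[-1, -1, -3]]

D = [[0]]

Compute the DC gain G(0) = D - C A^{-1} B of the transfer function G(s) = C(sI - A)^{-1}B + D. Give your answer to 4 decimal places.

G(0) = C(-A)^{-1}B + D = -C A^{-1} B + D.
det A = -6, so A^{-1} = (1/-6)·adj(A) = [[-1/6, 5/6, 1/6], [0, -1, 0], [-1/3, -1/3, -2/3]]
A^{-1} B = [-5/2, 3, 0]^T
C A^{-1} B = -1/2
G(0) = D - C A^{-1} B = 0 - (-1/2) = 1/2 ≈ 0.5000

0.5000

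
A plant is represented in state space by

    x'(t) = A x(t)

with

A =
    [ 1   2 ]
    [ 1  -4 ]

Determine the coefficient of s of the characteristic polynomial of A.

3

For a 2×2 matrix, det(sI - A) = s^2 - (tr A)s + det A.
tr A = -3, det A = -6.
So p(s) = s^2 + 3s - 6.
The coefficient of s is 3.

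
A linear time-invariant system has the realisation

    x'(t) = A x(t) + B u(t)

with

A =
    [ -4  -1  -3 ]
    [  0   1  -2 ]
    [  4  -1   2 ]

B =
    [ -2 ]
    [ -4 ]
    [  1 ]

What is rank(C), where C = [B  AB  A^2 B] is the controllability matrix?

AB = [[9], [-6], [-2]]
A^2B = [[-24], [-2], [38]]
Controllability matrix C = [B  AB  A^2B] = [[-2, 9, -24], [-4, -6, -2], [1, -2, 38]]
det(C) = (-2)·((-6)·38 - (-2)·(-2)) - 9·((-4)·38 - (-2)·1) + (-24)·((-4)·(-2) - (-6)·1) = (-2)·(-232) - 9·(-150) + (-24)·14 = 1478 ≠ 0, so rank(C) = 3.
rank(C) = 3 = n, so the pair (A, B) is completely controllable.

3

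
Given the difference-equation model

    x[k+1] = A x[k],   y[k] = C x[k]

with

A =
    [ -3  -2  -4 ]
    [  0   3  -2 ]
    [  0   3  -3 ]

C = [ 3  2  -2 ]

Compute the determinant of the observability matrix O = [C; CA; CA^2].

CA = [[-9, -6, -10]]
CA^2 = [[27, -30, 78]]
Observability matrix O = [C; CA; CA^2] = [[3, 2, -2], [-9, -6, -10], [27, -30, 78]]
Expanding along the first row, det(O) = 3·((-6)·78 - (-10)·(-30)) - 2·((-9)·78 - (-10)·27) + (-2)·((-9)·(-30) - (-6)·27) = 3·(-768) - 2·(-432) + (-2)·432 = -2304
Since det(O) ≠ 0, rank(O) = 3 and the system is completely observable.

-2304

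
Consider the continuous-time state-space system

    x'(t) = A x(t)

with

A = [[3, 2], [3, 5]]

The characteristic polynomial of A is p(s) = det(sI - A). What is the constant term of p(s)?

For a 2×2 matrix, det(sI - A) = s^2 - (tr A)s + det A.
tr A = 8, det A = 9.
So p(s) = s^2 - 8s + 9.
The constant term is 9.

9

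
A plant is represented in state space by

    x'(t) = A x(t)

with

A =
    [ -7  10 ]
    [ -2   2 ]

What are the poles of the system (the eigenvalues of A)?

-3, -2

det(sI - A) = s^2 - (tr A)s + det A, with tr A = (-7) + 2 = -5 and det A = (-7)·2 - 10·(-2) = -14 - (-20) = 6.
So p(s) = det(sI - A) = s^2 + 5s + 6.
Factor s^2 + 5s + 6: two numbers with sum -5 and product 6 are -2 and -3, so s^2 + 5s + 6 = (s + 2)(s + 3).
Hence p(s) = (s + 2) (s + 3), with roots -3, -2.
All eigenvalues have negative real part, so the system is asymptotically stable.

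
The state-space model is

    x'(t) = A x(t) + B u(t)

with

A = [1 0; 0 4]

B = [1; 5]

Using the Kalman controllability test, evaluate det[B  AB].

15

AB = [[1], [20]]
Controllability matrix C = [B  AB] = [[1, 1], [5, 20]]
det(C) = 1·20 - 1·5 = 20 - 5 = 15
Since det(C) ≠ 0, rank(C) = 2 and the system is completely controllable.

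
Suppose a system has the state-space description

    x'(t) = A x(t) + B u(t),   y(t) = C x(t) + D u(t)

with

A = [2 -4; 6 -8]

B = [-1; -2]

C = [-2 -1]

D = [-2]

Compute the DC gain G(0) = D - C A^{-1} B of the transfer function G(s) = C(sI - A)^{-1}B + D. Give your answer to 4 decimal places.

-1.7500

G(0) = C(-A)^{-1}B + D = -C A^{-1} B + D.
det A = 8, so A^{-1} = (1/8)·adj(A) = [[-1, 1/2], [-3/4, 1/4]]
A^{-1} B = [0, 1/4]^T
C A^{-1} B = -1/4
G(0) = D - C A^{-1} B = -2 - (-1/4) = -7/4 ≈ -1.7500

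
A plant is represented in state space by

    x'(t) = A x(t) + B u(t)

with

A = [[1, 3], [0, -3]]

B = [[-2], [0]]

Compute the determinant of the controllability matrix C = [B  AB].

AB = [[-2], [0]]
Controllability matrix C = [B  AB] = [[-2, -2], [0, 0]]
det(C) = (-2)·0 - (-2)·0 = 0 - 0 = 0
Since det(C) = 0, rank(C) < 2 and the system is not completely controllable.

0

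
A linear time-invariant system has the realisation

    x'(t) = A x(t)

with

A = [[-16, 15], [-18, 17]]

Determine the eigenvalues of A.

-1, 2

det(sI - A) = s^2 - (tr A)s + det A, with tr A = (-16) + 17 = 1 and det A = (-16)·17 - 15·(-18) = -272 - (-270) = -2.
So p(s) = det(sI - A) = s^2 - s - 2.
Factor s^2 - s - 2: two numbers with sum 1 and product -2 are 2 and -1, so s^2 - s - 2 = (s - 2)(s + 1).
Hence p(s) = (s - 2) (s + 1), with roots -1, 2.
At least one eigenvalue has non-negative real part, so the system is not asymptotically stable.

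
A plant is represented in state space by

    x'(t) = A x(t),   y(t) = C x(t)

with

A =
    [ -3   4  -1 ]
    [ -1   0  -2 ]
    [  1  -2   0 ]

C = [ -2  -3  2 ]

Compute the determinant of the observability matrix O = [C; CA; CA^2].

1805

CA = [[11, -12, 8]]
CA^2 = [[-13, 28, 13]]
Observability matrix O = [C; CA; CA^2] = [[-2, -3, 2], [11, -12, 8], [-13, 28, 13]]
Expanding along the first row, det(O) = (-2)·((-12)·13 - 8·28) - (-3)·(11·13 - 8·(-13)) + 2·(11·28 - (-12)·(-13)) = (-2)·(-380) - (-3)·247 + 2·152 = 1805
Since det(O) ≠ 0, rank(O) = 3 and the system is completely observable.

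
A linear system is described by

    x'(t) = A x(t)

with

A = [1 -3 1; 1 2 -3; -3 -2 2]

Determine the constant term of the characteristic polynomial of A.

19

Expand det(sI - A) for the 3×3 matrix.
p(s) = s^3 - 5s^2 + 8s + 19.
(Check: constant term = det(-A) = (-1)^3 det A = 19; coefficient of s^2 = -tr A = -5.)
The constant term is 19.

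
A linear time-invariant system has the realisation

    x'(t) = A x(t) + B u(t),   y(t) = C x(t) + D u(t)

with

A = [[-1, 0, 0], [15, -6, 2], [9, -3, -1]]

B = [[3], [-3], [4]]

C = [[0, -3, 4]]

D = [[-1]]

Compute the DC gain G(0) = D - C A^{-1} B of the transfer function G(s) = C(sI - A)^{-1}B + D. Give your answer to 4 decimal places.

-7.0000

G(0) = C(-A)^{-1}B + D = -C A^{-1} B + D.
det A = -12, so A^{-1} = (1/-12)·adj(A) = [[-1, 0, 0], [-11/4, -1/12, -1/6], [-3/4, 1/4, -1/2]]
A^{-1} B = [-3, -26/3, -5]^T
C A^{-1} B = 6
G(0) = D - C A^{-1} B = -1 - (6) = -7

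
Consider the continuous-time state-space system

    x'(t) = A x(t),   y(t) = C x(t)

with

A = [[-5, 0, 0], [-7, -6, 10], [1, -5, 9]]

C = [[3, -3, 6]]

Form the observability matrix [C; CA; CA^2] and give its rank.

CA = [[12, -12, 24]]
CA^2 = [[48, -48, 96]]
Observability matrix O = [C; CA; CA^2] = [[3, -3, 6], [12, -12, 24], [48, -48, 96]]
Every row of O is a scalar multiple of row 1 = [3, -3, 6] (multipliers 1, 4, 16), so the rows span a one-dimensional space.
O ≠ 0, hence rank(O) = 1.
rank(O) = 1 < n = 3, so the pair (A, C) is not completely observable.

1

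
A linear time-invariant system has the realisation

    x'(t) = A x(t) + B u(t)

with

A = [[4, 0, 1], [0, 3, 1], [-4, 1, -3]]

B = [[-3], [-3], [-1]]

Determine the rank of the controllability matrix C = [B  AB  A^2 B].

3

AB = [[-13], [-10], [12]]
A^2B = [[-40], [-18], [6]]
Controllability matrix C = [B  AB  A^2B] = [[-3, -13, -40], [-3, -10, -18], [-1, 12, 6]]
det(C) = (-3)·((-10)·6 - (-18)·12) - (-13)·((-3)·6 - (-18)·(-1)) + (-40)·((-3)·12 - (-10)·(-1)) = (-3)·156 - (-13)·(-36) + (-40)·(-46) = 904 ≠ 0, so rank(C) = 3.
rank(C) = 3 = n, so the pair (A, B) is completely controllable.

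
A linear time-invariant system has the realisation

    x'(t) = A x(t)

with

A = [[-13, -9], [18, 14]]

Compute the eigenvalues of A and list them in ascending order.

-4, 5

det(sI - A) = s^2 - (tr A)s + det A, with tr A = (-13) + 14 = 1 and det A = (-13)·14 - (-9)·18 = -182 - (-162) = -20.
So p(s) = det(sI - A) = s^2 - s - 20.
Factor s^2 - s - 20: two numbers with sum 1 and product -20 are 5 and -4, so s^2 - s - 20 = (s - 5)(s + 4).
Hence p(s) = (s - 5) (s + 4), with roots -4, 5.
At least one eigenvalue has non-negative real part, so the system is not asymptotically stable.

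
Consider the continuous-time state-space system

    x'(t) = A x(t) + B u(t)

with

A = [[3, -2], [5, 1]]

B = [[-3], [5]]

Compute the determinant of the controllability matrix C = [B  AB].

125

AB = [[-19], [-10]]
Controllability matrix C = [B  AB] = [[-3, -19], [5, -10]]
det(C) = (-3)·(-10) - (-19)·5 = 30 - (-95) = 125
Since det(C) ≠ 0, rank(C) = 2 and the system is completely controllable.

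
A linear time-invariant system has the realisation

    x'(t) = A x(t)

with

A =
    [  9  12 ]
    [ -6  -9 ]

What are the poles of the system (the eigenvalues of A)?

-3, 3

det(sI - A) = s^2 - (tr A)s + det A, with tr A = 9 + (-9) = 0 and det A = 9·(-9) - 12·(-6) = -81 - (-72) = -9.
So p(s) = det(sI - A) = s^2 - 9.
Factor s^2 - 9: two numbers with sum 0 and product -9 are 3 and -3, so s^2 - 9 = (s - 3)(s + 3).
Hence p(s) = (s - 3) (s + 3), with roots -3, 3.
At least one eigenvalue has non-negative real part, so the system is not asymptotically stable.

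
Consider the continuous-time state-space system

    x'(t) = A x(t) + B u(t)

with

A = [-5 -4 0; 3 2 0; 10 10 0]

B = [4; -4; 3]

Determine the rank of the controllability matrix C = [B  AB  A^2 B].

2

AB = [[-4], [4], [0]]
A^2B = [[4], [-4], [0]]
Controllability matrix C = [B  AB  A^2B] = [[4, -4, 4], [-4, 4, -4], [3, 0, 0]]
The rows r1, r2, r3 of C are linearly dependent: r1 + r2 = 0 (check each entry), so rank(C) ≤ 2.
The 2×2 minor from rows 1, 3, columns 1, 2 is 4·0 - (-4)·3 = 0 - (-12) = 12 ≠ 0, so rank(C) = 2.
rank(C) = 2 < n = 3, so the pair (A, B) is not completely controllable.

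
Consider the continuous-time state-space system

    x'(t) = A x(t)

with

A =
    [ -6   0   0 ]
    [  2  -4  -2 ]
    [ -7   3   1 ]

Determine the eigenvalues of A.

det(sI - A) = s^3 - (tr A)s^2 + (M11 + M22 + M33)s - det A, where Mii is the 2×2 principal minor of A obtained by deleting row i and column i.
tr A = (-6) + (-4) + 1 = -9; M11 = (-4)·1 - (-2)·3 = -4 - (-6) = 2; M22 = (-6)·1 - 0·(-7) = -6 - 0 = -6; M33 = (-6)·(-4) - 0·2 = 24 - 0 = 24; sum of minors = 20.
det A = (-6)·((-4)·1 - (-2)·3) - 0·(2·1 - (-2)·(-7)) + 0·(2·3 - (-4)·(-7)) = (-6)·2 - 0·(-12) + 0·(-22) = -12.
So p(s) = det(sI - A) = s^3 + 9s^2 + 20s + 12.
Rational-root test: any integer root divides 12. Testing small divisors, s = -1 works: p(-1) = -1 + 9 + (-20) + 12 = 0, so (s + 1) is a factor.
Dividing, p(s) = (s + 1)(s^2 + 8s + 12).
Factor s^2 + 8s + 12: two numbers with sum -8 and product 12 are -2 and -6, so s^2 + 8s + 12 = (s + 2)(s + 6).
Hence p(s) = (s + 1) (s + 2) (s + 6), with roots -6, -2, -1.
All eigenvalues have negative real part, so the system is asymptotically stable.

-6, -2, -1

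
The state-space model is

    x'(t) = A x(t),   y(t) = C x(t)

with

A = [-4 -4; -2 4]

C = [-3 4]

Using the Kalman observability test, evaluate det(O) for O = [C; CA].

CA = [[4, 28]]
Observability matrix O = [C; CA] = [[-3, 4], [4, 28]]
det(O) = (-3)·28 - 4·4 = -84 - 16 = -100
Since det(O) ≠ 0, rank(O) = 2 and the system is completely observable.

-100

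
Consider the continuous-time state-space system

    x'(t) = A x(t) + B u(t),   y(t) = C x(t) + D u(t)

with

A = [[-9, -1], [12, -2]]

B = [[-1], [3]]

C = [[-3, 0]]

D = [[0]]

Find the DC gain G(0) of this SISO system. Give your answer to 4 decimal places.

G(0) = C(-A)^{-1}B + D = -C A^{-1} B + D.
det A = 30, so A^{-1} = (1/30)·adj(A) = [[-1/15, 1/30], [-2/5, -3/10]]
A^{-1} B = [1/6, -1/2]^T
C A^{-1} B = -1/2
G(0) = D - C A^{-1} B = 0 - (-1/2) = 1/2 ≈ 0.5000

0.5000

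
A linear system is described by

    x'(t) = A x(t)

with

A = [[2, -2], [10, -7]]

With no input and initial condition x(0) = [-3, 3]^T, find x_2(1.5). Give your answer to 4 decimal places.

-1.5912

det(sI - A) = s^2 - (tr A)s + det A, with tr A = 2 + (-7) = -5 and det A = 2·(-7) - (-2)·10 = -14 - (-20) = 6.
So p(s) = det(sI - A) = s^2 + 5s + 6.
Factor s^2 + 5s + 6: two numbers with sum -5 and product 6 are -2 and -3, so s^2 + 5s + 6 = (s + 2)(s + 3).
Hence p(s) = (s + 2) (s + 3), with roots -3, -2.
The eigenvalues -3, -2 are distinct and real, so A is diagonalisable and x(t) = e^{At} x(0) = V diag(e^{λ_i t}) V^{-1} x(0), where the columns of V are the eigenvectors.
λ = -3: A - (-3)I = [[5, -2], [10, -4]]. Row 1 gives 5·v1 + (-2)·v2 = 0, so take v_1 = [2, 5]^T.
λ = -2: A - (-2)I = [[4, -2], [10, -5]]. Row 1 gives 4·v1 + (-2)·v2 = 0, so take v_2 = [1, 2]^T.
V = [v_1 v_2] = [[2, 1], [5, 2]] has det V = -1, so V^{-1} = adj(V)/det V = [[-2, 1], [5, -2]].
Modal coordinates z(0) = V^{-1} x(0): (-2)·(-3) + 1·3 = 9; 5·(-3) + (-2)·3 = -21; so z(0) = [9, -21]^T.
x_2(t) = Σ_i (v_i)_2 · z_i(0) · e^{λ_i t} (row 2 of V times the modal terms).
x_2(1.5) = 5·9·e^{-3·1.5} + 2·(-21)·e^{-2·1.5} = 45·0.01110900 + (-42)·0.04978707 = -1.5912.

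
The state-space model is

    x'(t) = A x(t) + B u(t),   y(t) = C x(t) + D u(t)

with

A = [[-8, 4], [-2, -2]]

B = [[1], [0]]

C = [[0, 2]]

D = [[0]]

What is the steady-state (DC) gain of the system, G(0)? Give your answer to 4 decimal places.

G(0) = C(-A)^{-1}B + D = -C A^{-1} B + D.
det A = 24, so A^{-1} = (1/24)·adj(A) = [[-1/12, -1/6], [1/12, -1/3]]
A^{-1} B = [-1/12, 1/12]^T
C A^{-1} B = 1/6
G(0) = D - C A^{-1} B = 0 - (1/6) = -1/6 ≈ -0.1667

-0.1667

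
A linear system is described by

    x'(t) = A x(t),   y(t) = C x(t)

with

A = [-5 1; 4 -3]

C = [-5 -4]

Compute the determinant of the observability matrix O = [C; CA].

1

CA = [[9, 7]]
Observability matrix O = [C; CA] = [[-5, -4], [9, 7]]
det(O) = (-5)·7 - (-4)·9 = -35 - (-36) = 1
Since det(O) ≠ 0, rank(O) = 2 and the system is completely observable.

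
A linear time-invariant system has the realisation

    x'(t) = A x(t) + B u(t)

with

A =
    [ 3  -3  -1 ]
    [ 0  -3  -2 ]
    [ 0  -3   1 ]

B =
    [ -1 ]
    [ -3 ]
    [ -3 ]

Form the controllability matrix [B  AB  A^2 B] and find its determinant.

AB = [[9], [15], [6]]
A^2B = [[-24], [-57], [-39]]
Controllability matrix C = [B  AB  A^2B] = [[-1, 9, -24], [-3, 15, -57], [-3, 6, -39]]
Expanding along the first row, det(C) = (-1)·(15·(-39) - (-57)·6) - 9·((-3)·(-39) - (-57)·(-3)) + (-24)·((-3)·6 - 15·(-3)) = (-1)·(-243) - 9·(-54) + (-24)·27 = 81
Since det(C) ≠ 0, rank(C) = 3 and the system is completely controllable.

81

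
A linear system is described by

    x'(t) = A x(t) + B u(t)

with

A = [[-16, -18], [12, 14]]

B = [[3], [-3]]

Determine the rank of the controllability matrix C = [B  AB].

AB = [[6], [-6]]
Controllability matrix C = [B  AB] = [[3, 6], [-3, -6]]
Every column of C is a scalar multiple of column 1 = [3, -3] (multipliers 1, 2), so the columns span a one-dimensional space.
C ≠ 0, hence rank(C) = 1.
rank(C) = 1 < n = 2, so the pair (A, B) is not completely controllable.

1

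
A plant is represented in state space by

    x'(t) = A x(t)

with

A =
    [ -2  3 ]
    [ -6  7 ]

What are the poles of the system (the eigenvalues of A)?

1, 4

det(sI - A) = s^2 - (tr A)s + det A, with tr A = (-2) + 7 = 5 and det A = (-2)·7 - 3·(-6) = -14 - (-18) = 4.
So p(s) = det(sI - A) = s^2 - 5s + 4.
Factor s^2 - 5s + 4: two numbers with sum 5 and product 4 are 4 and 1, so s^2 - 5s + 4 = (s - 4)(s - 1).
Hence p(s) = (s - 4) (s - 1), with roots 1, 4.
At least one eigenvalue has non-negative real part, so the system is not asymptotically stable.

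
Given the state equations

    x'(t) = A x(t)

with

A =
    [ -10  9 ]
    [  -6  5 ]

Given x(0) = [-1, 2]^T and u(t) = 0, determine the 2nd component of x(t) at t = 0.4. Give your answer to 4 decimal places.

det(sI - A) = s^2 - (tr A)s + det A, with tr A = (-10) + 5 = -5 and det A = (-10)·5 - 9·(-6) = -50 - (-54) = 4.
So p(s) = det(sI - A) = s^2 + 5s + 4.
Factor s^2 + 5s + 4: two numbers with sum -5 and product 4 are -1 and -4, so s^2 + 5s + 4 = (s + 1)(s + 4).
Hence p(s) = (s + 1) (s + 4), with roots -4, -1.
The eigenvalues -4, -1 are distinct and real, so A is diagonalisable and x(t) = e^{At} x(0) = V diag(e^{λ_i t}) V^{-1} x(0), where the columns of V are the eigenvectors.
λ = -4: A - (-4)I = [[-6, 9], [-6, 9]]. Row 1 gives (-6)·v1 + 9·v2 = 0, so take v_1 = [3, 2]^T.
λ = -1: A - (-1)I = [[-9, 9], [-6, 6]]. Row 1 gives (-9)·v1 + 9·v2 = 0, so take v_2 = [1, 1]^T.
V = [v_1 v_2] = [[3, 1], [2, 1]] has det V = 1, so V^{-1} = adj(V)/det V = [[1, -1], [-2, 3]].
Modal coordinates z(0) = V^{-1} x(0): 1·(-1) + (-1)·2 = -3; (-2)·(-1) + 3·2 = 8; so z(0) = [-3, 8]^T.
x_2(t) = Σ_i (v_i)_2 · z_i(0) · e^{λ_i t} (row 2 of V times the modal terms).
x_2(0.4) = 2·(-3)·e^{-4·0.4} + 1·8·e^{-1·0.4} = (-6)·0.201897 + 8·0.670320 = 4.1512.

4.1512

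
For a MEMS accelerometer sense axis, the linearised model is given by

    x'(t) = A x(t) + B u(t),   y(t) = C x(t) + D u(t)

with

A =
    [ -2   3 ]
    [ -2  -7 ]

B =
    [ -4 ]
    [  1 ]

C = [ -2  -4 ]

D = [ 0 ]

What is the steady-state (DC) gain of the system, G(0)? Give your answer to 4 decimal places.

G(0) = C(-A)^{-1}B + D = -C A^{-1} B + D.
det A = 20, so A^{-1} = (1/20)·adj(A) = [[-7/20, -3/20], [1/10, -1/10]]
A^{-1} B = [5/4, -1/2]^T
C A^{-1} B = -1/2
G(0) = D - C A^{-1} B = 0 - (-1/2) = 1/2 ≈ 0.5000

0.5000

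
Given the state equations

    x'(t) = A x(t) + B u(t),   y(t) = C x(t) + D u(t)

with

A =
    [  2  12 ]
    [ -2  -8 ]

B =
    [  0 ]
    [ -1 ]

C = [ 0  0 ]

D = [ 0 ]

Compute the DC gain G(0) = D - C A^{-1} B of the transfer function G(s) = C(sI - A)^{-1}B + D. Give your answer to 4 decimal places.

0.0000

G(0) = C(-A)^{-1}B + D = -C A^{-1} B + D.
det A = 8, so A^{-1} = (1/8)·adj(A) = [[-1, -3/2], [1/4, 1/4]]
A^{-1} B = [3/2, -1/4]^T
C A^{-1} B = 0
G(0) = D - C A^{-1} B = 0 - (0) = 0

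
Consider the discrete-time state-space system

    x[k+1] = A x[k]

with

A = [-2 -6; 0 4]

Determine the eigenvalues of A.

-2, 4

det(zI - A) = z^2 - (tr A)z + det A, with tr A = (-2) + 4 = 2 and det A = (-2)·4 - (-6)·0 = -8 - 0 = -8.
So p(z) = det(zI - A) = z^2 - 2z - 8.
Factor z^2 - 2z - 8: two numbers with sum 2 and product -8 are 4 and -2, so z^2 - 2z - 8 = (z - 4)(z + 2).
Hence p(z) = (z - 4) (z + 2), with roots -2, 4.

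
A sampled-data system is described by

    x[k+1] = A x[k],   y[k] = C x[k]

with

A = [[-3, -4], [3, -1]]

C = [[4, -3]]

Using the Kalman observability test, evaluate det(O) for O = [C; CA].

-115

CA = [[-21, -13]]
Observability matrix O = [C; CA] = [[4, -3], [-21, -13]]
det(O) = 4·(-13) - (-3)·(-21) = -52 - 63 = -115
Since det(O) ≠ 0, rank(O) = 2 and the system is completely observable.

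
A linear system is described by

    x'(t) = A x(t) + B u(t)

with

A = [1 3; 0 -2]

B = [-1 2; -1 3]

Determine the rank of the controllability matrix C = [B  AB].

AB = [[-4, 11], [2, -6]]
Controllability matrix C = [B  AB] = [[-1, 2, -4, 11], [-1, 3, 2, -6]]
Take the 2×2 submatrix of C formed by columns 1, 2: [[-1, 2], [-1, 3]]. Its determinant is (-1)·3 - 2·(-1) = -3 - (-2) = -1 ≠ 0.
So rank(C) ≥ 2; since C has 2 rows, rank(C) = 2.
rank(C) = 2 = n, so the pair (A, B) is completely controllable.

2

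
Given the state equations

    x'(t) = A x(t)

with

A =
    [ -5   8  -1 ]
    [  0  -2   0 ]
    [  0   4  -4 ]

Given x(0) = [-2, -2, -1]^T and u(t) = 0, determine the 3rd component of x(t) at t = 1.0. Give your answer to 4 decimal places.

det(sI - A) = s^3 - (tr A)s^2 + (M11 + M22 + M33)s - det A, where Mii is the 2×2 principal minor of A obtained by deleting row i and column i.
tr A = (-5) + (-2) + (-4) = -11; M11 = (-2)·(-4) - 0·4 = 8 - 0 = 8; M22 = (-5)·(-4) - (-1)·0 = 20 - 0 = 20; M33 = (-5)·(-2) - 8·0 = 10 - 0 = 10; sum of minors = 38.
det A = (-5)·((-2)·(-4) - 0·4) - 8·(0·(-4) - 0·0) + (-1)·(0·4 - (-2)·0) = (-5)·8 - 8·0 + (-1)·0 = -40.
So p(s) = det(sI - A) = s^3 + 11s^2 + 38s + 40.
Rational-root test: any integer root divides 40. Testing small divisors, s = -2 works: p(-2) = -8 + 44 + (-76) + 40 = 0, so (s + 2) is a factor.
Dividing, p(s) = (s + 2)(s^2 + 9s + 20).
Factor s^2 + 9s + 20: two numbers with sum -9 and product 20 are -4 and -5, so s^2 + 9s + 20 = (s + 4)(s + 5).
Hence p(s) = (s + 2) (s + 4) (s + 5), with roots -5, -4, -2.
The eigenvalues -5, -4, -2 are distinct and real, so A is diagonalisable and x(t) = e^{At} x(0) = V diag(e^{λ_i t}) V^{-1} x(0), where the columns of V are the eigenvectors.
λ = -5: A - (-5)I = [[0, 8, -1], [0, 3, 0], [0, 4, 1]]. v must be orthogonal to every row; (row 1) × (row 2) = [3, 0, 0], so take v_1 = [1, 0, 0]^T.
λ = -4: A - (-4)I = [[-1, 8, -1], [0, 2, 0], [0, 4, 0]]. v must be orthogonal to every row; (row 1) × (row 2) = [2, 0, -2], so take v_2 = [-1, 0, 1]^T.
λ = -2: A - (-2)I = [[-3, 8, -1], [0, 0, 0], [0, 4, -2]]. v must be orthogonal to every row; (row 1) × (row 3) = [-12, -6, -12], so take v_3 = [-2, -1, -2]^T.
V = [v_1 v_2 v_3] = [[1, -1, -2], [0, 0, -1], [0, 1, -2]] has det V = 1, so V^{-1} = adj(V)/det V = [[1, -4, 1], [0, -2, 1], [0, -1, 0]].
Modal coordinates z(0) = V^{-1} x(0): 1·(-2) + (-4)·(-2) + 1·(-1) = 5; 0·(-2) + (-2)·(-2) + 1·(-1) = 3; 0·(-2) + (-1)·(-2) + 0·(-1) = 2; so z(0) = [5, 3, 2]^T.
x_3(t) = Σ_i (v_i)_3 · z_i(0) · e^{λ_i t} (row 3 of V times the modal terms).
x_3(1.0) = 0·5·e^{-5·1.0} + 1·3·e^{-4·1.0} + (-2)·2·e^{-2·1.0} = 0·0.006738 + 3·0.018316 + (-4)·0.135335 = -0.4864.

-0.4864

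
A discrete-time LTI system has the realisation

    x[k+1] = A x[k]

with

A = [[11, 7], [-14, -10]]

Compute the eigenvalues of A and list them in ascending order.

det(zI - A) = z^2 - (tr A)z + det A, with tr A = 11 + (-10) = 1 and det A = 11·(-10) - 7·(-14) = -110 - (-98) = -12.
So p(z) = det(zI - A) = z^2 - z - 12.
Factor z^2 - z - 12: two numbers with sum 1 and product -12 are 4 and -3, so z^2 - z - 12 = (z - 4)(z + 3).
Hence p(z) = (z - 4) (z + 3), with roots -3, 4.

-3, 4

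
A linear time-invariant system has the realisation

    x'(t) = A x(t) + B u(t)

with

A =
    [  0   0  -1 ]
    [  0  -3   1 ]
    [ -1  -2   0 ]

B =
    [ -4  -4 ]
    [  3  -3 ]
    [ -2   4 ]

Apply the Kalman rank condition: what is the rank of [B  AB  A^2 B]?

3

AB = [[2, -4], [-11, 13], [-2, 10]]
A^2B = [[2, -10], [31, -29], [20, -22]]
Controllability matrix C = [B  AB  A^2B] = [[-4, -4, 2, -4, 2, -10], [3, -3, -11, 13, 31, -29], [-2, 4, -2, 10, 20, -22]]
Take the 3×3 submatrix of C formed by columns 1, 2, 3: [[-4, -4, 2], [3, -3, -11], [-2, 4, -2]]. Its determinant is (-4)·((-3)·(-2) - (-11)·4) - (-4)·(3·(-2) - (-11)·(-2)) + 2·(3·4 - (-3)·(-2)) = (-4)·50 - (-4)·(-28) + 2·6 = -300 ≠ 0.
So rank(C) ≥ 3; since C has 3 rows, rank(C) = 3.
rank(C) = 3 = n, so the pair (A, B) is completely controllable.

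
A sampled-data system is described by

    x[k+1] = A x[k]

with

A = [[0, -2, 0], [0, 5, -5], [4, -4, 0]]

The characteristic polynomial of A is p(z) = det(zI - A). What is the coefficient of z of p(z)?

Expand det(zI - A) for the 3×3 matrix.
p(z) = z^3 - 5z^2 - 20z - 40.
(Check: constant term = det(-A) = (-1)^3 det A = -40; coefficient of z^2 = -tr A = -5.)
The coefficient of z is -20.

-20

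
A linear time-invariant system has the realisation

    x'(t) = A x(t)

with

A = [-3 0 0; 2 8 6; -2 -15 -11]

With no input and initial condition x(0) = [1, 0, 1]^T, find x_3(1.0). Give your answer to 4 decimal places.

det(sI - A) = s^3 - (tr A)s^2 + (M11 + M22 + M33)s - det A, where Mii is the 2×2 principal minor of A obtained by deleting row i and column i.
tr A = (-3) + 8 + (-11) = -6; M11 = 8·(-11) - 6·(-15) = -88 - (-90) = 2; M22 = (-3)·(-11) - 0·(-2) = 33 - 0 = 33; M33 = (-3)·8 - 0·2 = -24 - 0 = -24; sum of minors = 11.
det A = (-3)·(8·(-11) - 6·(-15)) - 0·(2·(-11) - 6·(-2)) + 0·(2·(-15) - 8·(-2)) = (-3)·2 - 0·(-10) + 0·(-14) = -6.
So p(s) = det(sI - A) = s^3 + 6s^2 + 11s + 6.
Rational-root test: any integer root divides 6. Testing small divisors, s = -1 works: p(-1) = -1 + 6 + (-11) + 6 = 0, so (s + 1) is a factor.
Dividing, p(s) = (s + 1)(s^2 + 5s + 6).
Factor s^2 + 5s + 6: two numbers with sum -5 and product 6 are -2 and -3, so s^2 + 5s + 6 = (s + 2)(s + 3).
Hence p(s) = (s + 1) (s + 2) (s + 3), with roots -3, -2, -1.
The eigenvalues -3, -2, -1 are distinct and real, so A is diagonalisable and x(t) = e^{At} x(0) = V diag(e^{λ_i t}) V^{-1} x(0), where the columns of V are the eigenvectors.
λ = -3: A - (-3)I = [[0, 0, 0], [2, 11, 6], [-2, -15, -8]]. v must be orthogonal to every row; (row 2) × (row 3) = [2, 4, -8], so take v_1 = [-1, -2, 4]^T.
λ = -2: A - (-2)I = [[-1, 0, 0], [2, 10, 6], [-2, -15, -9]]. v must be orthogonal to every row; (row 1) × (row 2) = [0, 6, -10], so take v_2 = [0, -3, 5]^T.
λ = -1: A - (-1)I = [[-2, 0, 0], [2, 9, 6], [-2, -15, -10]]. v must be orthogonal to every row; (row 1) × (row 2) = [0, 12, -18], so take v_3 = [0, 2, -3]^T.
V = [v_1 v_2 v_3] = [[-1, 0, 0], [-2, -3, 2], [4, 5, -3]] has det V = 1, so V^{-1} = adj(V)/det V = [[-1, 0, 0], [2, 3, 2], [2, 5, 3]].
Modal coordinates z(0) = V^{-1} x(0): (-1)·1 + 0·0 + 0·1 = -1; 2·1 + 3·0 + 2·1 = 4; 2·1 + 5·0 + 3·1 = 5; so z(0) = [-1, 4, 5]^T.
x_3(t) = Σ_i (v_i)_3 · z_i(0) · e^{λ_i t} (row 3 of V times the modal terms).
x_3(1.0) = 4·(-1)·e^{-3·1.0} + 5·4·e^{-2·1.0} + (-3)·5·e^{-1·1.0} = (-4)·0.049787 + 20·0.135335 + (-15)·0.367879 = -3.0106.

-3.0106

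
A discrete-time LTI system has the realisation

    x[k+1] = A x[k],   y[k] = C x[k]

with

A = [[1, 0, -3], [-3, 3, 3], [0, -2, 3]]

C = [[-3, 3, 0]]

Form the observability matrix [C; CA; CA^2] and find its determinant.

CA = [[-12, 9, 18]]
CA^2 = [[-39, -9, 117]]
Observability matrix O = [C; CA; CA^2] = [[-3, 3, 0], [-12, 9, 18], [-39, -9, 117]]
Expanding along the first row, det(O) = (-3)·(9·117 - 18·(-9)) - 3·((-12)·117 - 18·(-39)) + 0·((-12)·(-9) - 9·(-39)) = (-3)·1215 - 3·(-702) + 0·459 = -1539
Since det(O) ≠ 0, rank(O) = 3 and the system is completely observable.

-1539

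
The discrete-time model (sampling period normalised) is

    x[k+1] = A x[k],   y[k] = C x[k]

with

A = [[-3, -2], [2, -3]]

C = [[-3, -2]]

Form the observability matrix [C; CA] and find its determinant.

-26

CA = [[5, 12]]
Observability matrix O = [C; CA] = [[-3, -2], [5, 12]]
det(O) = (-3)·12 - (-2)·5 = -36 - (-10) = -26
Since det(O) ≠ 0, rank(O) = 2 and the system is completely observable.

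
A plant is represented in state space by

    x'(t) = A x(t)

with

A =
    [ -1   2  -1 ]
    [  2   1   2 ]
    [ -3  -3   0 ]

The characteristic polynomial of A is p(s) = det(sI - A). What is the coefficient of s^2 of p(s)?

0

Expand det(sI - A) for the 3×3 matrix.
p(s) = s^3 - 2s + 15.
(Check: constant term = det(-A) = (-1)^3 det A = 15; coefficient of s^2 = -tr A = 0.)
The coefficient of s^2 is 0.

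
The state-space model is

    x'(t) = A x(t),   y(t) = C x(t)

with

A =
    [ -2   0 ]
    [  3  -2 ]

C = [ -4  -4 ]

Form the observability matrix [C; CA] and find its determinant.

CA = [[-4, 8]]
Observability matrix O = [C; CA] = [[-4, -4], [-4, 8]]
det(O) = (-4)·8 - (-4)·(-4) = -32 - 16 = -48
Since det(O) ≠ 0, rank(O) = 2 and the system is completely observable.

-48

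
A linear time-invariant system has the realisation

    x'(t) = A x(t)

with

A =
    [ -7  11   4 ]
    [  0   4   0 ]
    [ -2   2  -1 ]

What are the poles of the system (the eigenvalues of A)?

-5, -3, 4

det(sI - A) = s^3 - (tr A)s^2 + (M11 + M22 + M33)s - det A, where Mii is the 2×2 principal minor of A obtained by deleting row i and column i.
tr A = (-7) + 4 + (-1) = -4; M11 = 4·(-1) - 0·2 = -4 - 0 = -4; M22 = (-7)·(-1) - 4·(-2) = 7 - (-8) = 15; M33 = (-7)·4 - 11·0 = -28 - 0 = -28; sum of minors = -17.
det A = (-7)·(4·(-1) - 0·2) - 11·(0·(-1) - 0·(-2)) + 4·(0·2 - 4·(-2)) = (-7)·(-4) - 11·0 + 4·8 = 60.
So p(s) = det(sI - A) = s^3 + 4s^2 - 17s - 60.
Rational-root test: any integer root divides -60. Testing small divisors, s = -3 works: p(-3) = -27 + 36 + 51 + (-60) = 0, so (s + 3) is a factor.
Dividing, p(s) = (s + 3)(s^2 + s - 20).
Factor s^2 + s - 20: two numbers with sum -1 and product -20 are 4 and -5, so s^2 + s - 20 = (s - 4)(s + 5).
Hence p(s) = (s - 4) (s + 3) (s + 5), with roots -5, -3, 4.
At least one eigenvalue has non-negative real part, so the system is not asymptotically stable.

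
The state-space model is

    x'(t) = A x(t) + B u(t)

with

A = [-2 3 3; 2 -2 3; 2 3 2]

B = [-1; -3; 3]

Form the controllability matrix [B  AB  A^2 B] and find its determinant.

AB = [[2], [13], [-5]]
A^2B = [[20], [-37], [33]]
Controllability matrix C = [B  AB  A^2B] = [[-1, 2, 20], [-3, 13, -37], [3, -5, 33]]
Expanding along the first row, det(C) = (-1)·(13·33 - (-37)·(-5)) - 2·((-3)·33 - (-37)·3) + 20·((-3)·(-5) - 13·3) = (-1)·244 - 2·12 + 20·(-24) = -748
Since det(C) ≠ 0, rank(C) = 3 and the system is completely controllable.

-748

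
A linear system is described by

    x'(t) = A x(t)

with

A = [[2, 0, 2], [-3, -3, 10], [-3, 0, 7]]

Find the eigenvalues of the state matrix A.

det(sI - A) = s^3 - (tr A)s^2 + (M11 + M22 + M33)s - det A, where Mii is the 2×2 principal minor of A obtained by deleting row i and column i.
tr A = 2 + (-3) + 7 = 6; M11 = (-3)·7 - 10·0 = -21 - 0 = -21; M22 = 2·7 - 2·(-3) = 14 - (-6) = 20; M33 = 2·(-3) - 0·(-3) = -6 - 0 = -6; sum of minors = -7.
det A = 2·((-3)·7 - 10·0) - 0·((-3)·7 - 10·(-3)) + 2·((-3)·0 - (-3)·(-3)) = 2·(-21) - 0·9 + 2·(-9) = -60.
So p(s) = det(sI - A) = s^3 - 6s^2 - 7s + 60.
Rational-root test: any integer root divides 60. Testing small divisors, s = -3 works: p(-3) = -27 + (-54) + 21 + 60 = 0, so (s + 3) is a factor.
Dividing, p(s) = (s + 3)(s^2 - 9s + 20).
Factor s^2 - 9s + 20: two numbers with sum 9 and product 20 are 5 and 4, so s^2 - 9s + 20 = (s - 5)(s - 4).
Hence p(s) = (s - 5) (s - 4) (s + 3), with roots -3, 4, 5.
At least one eigenvalue has non-negative real part, so the system is not asymptotically stable.

-3, 4, 5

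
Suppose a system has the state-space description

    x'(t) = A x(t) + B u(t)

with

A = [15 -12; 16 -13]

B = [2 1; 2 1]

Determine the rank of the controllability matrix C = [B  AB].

1

AB = [[6, 3], [6, 3]]
Controllability matrix C = [B  AB] = [[2, 1, 6, 3], [2, 1, 6, 3]]
Every column of C is a scalar multiple of column 1 = [2, 2] (multipliers 1, 1/2, 3, 3/2), so the columns span a one-dimensional space.
C ≠ 0, hence rank(C) = 1.
rank(C) = 1 < n = 2, so the pair (A, B) is not completely controllable.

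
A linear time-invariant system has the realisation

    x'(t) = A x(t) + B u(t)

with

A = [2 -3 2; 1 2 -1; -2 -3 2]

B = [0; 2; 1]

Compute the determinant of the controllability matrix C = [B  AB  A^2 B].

179

AB = [[-4], [3], [-4]]
A^2B = [[-25], [6], [-9]]
Controllability matrix C = [B  AB  A^2B] = [[0, -4, -25], [2, 3, 6], [1, -4, -9]]
Expanding along the first row, det(C) = 0·(3·(-9) - 6·(-4)) - (-4)·(2·(-9) - 6·1) + (-25)·(2·(-4) - 3·1) = 0·(-3) - (-4)·(-24) + (-25)·(-11) = 179
Since det(C) ≠ 0, rank(C) = 3 and the system is completely controllable.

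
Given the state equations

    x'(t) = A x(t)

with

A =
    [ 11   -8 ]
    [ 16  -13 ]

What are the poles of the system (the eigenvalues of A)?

-5, 3

det(sI - A) = s^2 - (tr A)s + det A, with tr A = 11 + (-13) = -2 and det A = 11·(-13) - (-8)·16 = -143 - (-128) = -15.
So p(s) = det(sI - A) = s^2 + 2s - 15.
Factor s^2 + 2s - 15: two numbers with sum -2 and product -15 are 3 and -5, so s^2 + 2s - 15 = (s - 3)(s + 5).
Hence p(s) = (s - 3) (s + 5), with roots -5, 3.
At least one eigenvalue has non-negative real part, so the system is not asymptotically stable.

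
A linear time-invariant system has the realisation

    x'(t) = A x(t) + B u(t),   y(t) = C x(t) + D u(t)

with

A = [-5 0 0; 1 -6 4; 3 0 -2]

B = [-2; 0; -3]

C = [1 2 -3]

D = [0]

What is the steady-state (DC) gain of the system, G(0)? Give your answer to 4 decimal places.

G(0) = C(-A)^{-1}B + D = -C A^{-1} B + D.
det A = -60, so A^{-1} = (1/-60)·adj(A) = [[-1/5, 0, 0], [-7/30, -1/6, -1/3], [-3/10, 0, -1/2]]
A^{-1} B = [2/5, 22/15, 21/10]^T
C A^{-1} B = -89/30
G(0) = D - C A^{-1} B = 0 - (-89/30) = 89/30 ≈ 2.9667

2.9667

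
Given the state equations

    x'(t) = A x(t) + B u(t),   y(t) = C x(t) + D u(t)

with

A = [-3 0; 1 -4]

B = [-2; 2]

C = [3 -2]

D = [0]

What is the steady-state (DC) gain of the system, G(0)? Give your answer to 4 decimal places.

G(0) = C(-A)^{-1}B + D = -C A^{-1} B + D.
det A = 12, so A^{-1} = (1/12)·adj(A) = [[-1/3, 0], [-1/12, -1/4]]
A^{-1} B = [2/3, -1/3]^T
C A^{-1} B = 8/3
G(0) = D - C A^{-1} B = 0 - (8/3) = -8/3 ≈ -2.6667

-2.6667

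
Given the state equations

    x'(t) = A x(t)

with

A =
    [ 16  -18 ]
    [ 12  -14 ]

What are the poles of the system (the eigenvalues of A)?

-2, 4

det(sI - A) = s^2 - (tr A)s + det A, with tr A = 16 + (-14) = 2 and det A = 16·(-14) - (-18)·12 = -224 - (-216) = -8.
So p(s) = det(sI - A) = s^2 - 2s - 8.
Factor s^2 - 2s - 8: two numbers with sum 2 and product -8 are 4 and -2, so s^2 - 2s - 8 = (s - 4)(s + 2).
Hence p(s) = (s - 4) (s + 2), with roots -2, 4.
At least one eigenvalue has non-negative real part, so the system is not asymptotically stable.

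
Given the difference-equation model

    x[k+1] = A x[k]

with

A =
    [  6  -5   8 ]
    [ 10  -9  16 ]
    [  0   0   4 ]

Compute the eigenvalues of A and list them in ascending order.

det(zI - A) = z^3 - (tr A)z^2 + (M11 + M22 + M33)z - det A, where Mii is the 2×2 principal minor of A obtained by deleting row i and column i.
tr A = 6 + (-9) + 4 = 1; M11 = (-9)·4 - 16·0 = -36 - 0 = -36; M22 = 6·4 - 8·0 = 24 - 0 = 24; M33 = 6·(-9) - (-5)·10 = -54 - (-50) = -4; sum of minors = -16.
det A = 6·((-9)·4 - 16·0) - (-5)·(10·4 - 16·0) + 8·(10·0 - (-9)·0) = 6·(-36) - (-5)·40 + 8·0 = -16.
So p(z) = det(zI - A) = z^3 - z^2 - 16z + 16.
Rational-root test: any integer root divides 16. Testing small divisors, z = 1 works: p(1) = 1 + (-1) + (-16) + 16 = 0, so (z - 1) is a factor.
Dividing, p(z) = (z - 1)(z^2 - 16).
Factor z^2 - 16: two numbers with sum 0 and product -16 are 4 and -4, so z^2 - 16 = (z - 4)(z + 4).
Hence p(z) = (z - 4) (z - 1) (z + 4), with roots -4, 1, 4.

-4, 1, 4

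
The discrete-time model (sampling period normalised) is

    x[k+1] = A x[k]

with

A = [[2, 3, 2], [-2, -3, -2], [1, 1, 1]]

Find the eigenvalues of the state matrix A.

det(zI - A) = z^3 - (tr A)z^2 + (M11 + M22 + M33)z - det A, where Mii is the 2×2 principal minor of A obtained by deleting row i and column i.
tr A = 2 + (-3) + 1 = 0; M11 = (-3)·1 - (-2)·1 = -3 - (-2) = -1; M22 = 2·1 - 2·1 = 2 - 2 = 0; M33 = 2·(-3) - 3·(-2) = -6 - (-6) = 0; sum of minors = -1.
det A = 2·((-3)·1 - (-2)·1) - 3·((-2)·1 - (-2)·1) + 2·((-2)·1 - (-3)·1) = 2·(-1) - 3·0 + 2·1 = 0.
So p(z) = det(zI - A) = z^3 - z.
The constant term is 0, so p(z) = z(z^2 - 1).
Factor z^2 - 1: two numbers with sum 0 and product -1 are 1 and -1, so z^2 - 1 = (z - 1)(z + 1).
Hence p(z) = z (z - 1) (z + 1), with roots -1, 0, 1.

-1, 0, 1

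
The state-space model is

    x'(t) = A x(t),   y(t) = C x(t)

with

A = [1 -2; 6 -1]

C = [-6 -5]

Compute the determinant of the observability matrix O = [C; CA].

-282

CA = [[-36, 17]]
Observability matrix O = [C; CA] = [[-6, -5], [-36, 17]]
det(O) = (-6)·17 - (-5)·(-36) = -102 - 180 = -282
Since det(O) ≠ 0, rank(O) = 2 and the system is completely observable.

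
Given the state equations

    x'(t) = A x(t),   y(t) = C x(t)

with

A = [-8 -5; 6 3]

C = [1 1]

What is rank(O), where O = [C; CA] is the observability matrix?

1

CA = [[-2, -2]]
Observability matrix O = [C; CA] = [[1, 1], [-2, -2]]
Every row of O is a scalar multiple of row 1 = [1, 1] (multipliers 1, -2), so the rows span a one-dimensional space.
O ≠ 0, hence rank(O) = 1.
rank(O) = 1 < n = 2, so the pair (A, C) is not completely observable.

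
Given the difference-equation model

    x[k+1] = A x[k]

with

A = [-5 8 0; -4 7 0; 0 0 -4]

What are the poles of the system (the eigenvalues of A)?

-4, -1, 3

det(zI - A) = z^3 - (tr A)z^2 + (M11 + M22 + M33)z - det A, where Mii is the 2×2 principal minor of A obtained by deleting row i and column i.
tr A = (-5) + 7 + (-4) = -2; M11 = 7·(-4) - 0·0 = -28 - 0 = -28; M22 = (-5)·(-4) - 0·0 = 20 - 0 = 20; M33 = (-5)·7 - 8·(-4) = -35 - (-32) = -3; sum of minors = -11.
det A = (-5)·(7·(-4) - 0·0) - 8·((-4)·(-4) - 0·0) + 0·((-4)·0 - 7·0) = (-5)·(-28) - 8·16 + 0·0 = 12.
So p(z) = det(zI - A) = z^3 + 2z^2 - 11z - 12.
Rational-root test: any integer root divides -12. Testing small divisors, z = -1 works: p(-1) = -1 + 2 + 11 + (-12) = 0, so (z + 1) is a factor.
Dividing, p(z) = (z + 1)(z^2 + z - 12).
Factor z^2 + z - 12: two numbers with sum -1 and product -12 are 3 and -4, so z^2 + z - 12 = (z - 3)(z + 4).
Hence p(z) = (z - 3) (z + 1) (z + 4), with roots -4, -1, 3.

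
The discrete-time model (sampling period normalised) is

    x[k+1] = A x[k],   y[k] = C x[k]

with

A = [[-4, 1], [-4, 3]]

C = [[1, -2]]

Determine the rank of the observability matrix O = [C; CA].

CA = [[4, -5]]
Observability matrix O = [C; CA] = [[1, -2], [4, -5]]
det(O) = 1·(-5) - (-2)·4 = -5 - (-8) = 3 ≠ 0, so rank(O) = 2.
rank(O) = 2 = n, so the pair (A, C) is completely observable.

2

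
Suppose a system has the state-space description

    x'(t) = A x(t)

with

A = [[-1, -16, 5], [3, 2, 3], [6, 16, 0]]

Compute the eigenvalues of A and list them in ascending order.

det(sI - A) = s^3 - (tr A)s^2 + (M11 + M22 + M33)s - det A, where Mii is the 2×2 principal minor of A obtained by deleting row i and column i.
tr A = (-1) + 2 + 0 = 1; M11 = 2·0 - 3·16 = 0 - 48 = -48; M22 = (-1)·0 - 5·6 = 0 - 30 = -30; M33 = (-1)·2 - (-16)·3 = -2 - (-48) = 46; sum of minors = -32.
det A = (-1)·(2·0 - 3·16) - (-16)·(3·0 - 3·6) + 5·(3·16 - 2·6) = (-1)·(-48) - (-16)·(-18) + 5·36 = -60.
So p(s) = det(sI - A) = s^3 - s^2 - 32s + 60.
Rational-root test: any integer root divides 60. Testing small divisors, s = 2 works: p(2) = 8 + (-4) + (-64) + 60 = 0, so (s - 2) is a factor.
Dividing, p(s) = (s - 2)(s^2 + s - 30).
Factor s^2 + s - 30: two numbers with sum -1 and product -30 are 5 and -6, so s^2 + s - 30 = (s - 5)(s + 6).
Hence p(s) = (s - 5) (s - 2) (s + 6), with roots -6, 2, 5.
At least one eigenvalue has non-negative real part, so the system is not asymptotically stable.

-6, 2, 5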